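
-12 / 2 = -6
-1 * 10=-10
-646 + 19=-627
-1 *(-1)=1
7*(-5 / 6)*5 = -175 / 6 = -29.17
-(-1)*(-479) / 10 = -479 / 10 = -47.90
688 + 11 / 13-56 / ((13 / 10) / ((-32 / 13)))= 134335 / 169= 794.88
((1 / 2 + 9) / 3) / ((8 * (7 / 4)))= 19 / 84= 0.23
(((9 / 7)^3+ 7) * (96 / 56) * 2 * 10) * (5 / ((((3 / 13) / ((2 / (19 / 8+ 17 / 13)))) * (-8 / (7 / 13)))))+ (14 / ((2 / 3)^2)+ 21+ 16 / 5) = -252347467 / 1313690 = -192.09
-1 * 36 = -36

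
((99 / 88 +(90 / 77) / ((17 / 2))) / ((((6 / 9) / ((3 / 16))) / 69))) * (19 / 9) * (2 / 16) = 17332731 / 2680832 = 6.47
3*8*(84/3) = 672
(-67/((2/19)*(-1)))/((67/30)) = 285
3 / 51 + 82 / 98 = 746 / 833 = 0.90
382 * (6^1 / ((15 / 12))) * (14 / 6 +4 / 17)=400336 / 85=4709.84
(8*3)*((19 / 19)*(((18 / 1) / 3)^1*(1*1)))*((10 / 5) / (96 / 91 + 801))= 8736 / 24329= 0.36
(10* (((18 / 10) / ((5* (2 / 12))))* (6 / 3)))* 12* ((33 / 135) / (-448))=-0.28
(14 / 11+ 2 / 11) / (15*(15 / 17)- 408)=-272 / 73821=-0.00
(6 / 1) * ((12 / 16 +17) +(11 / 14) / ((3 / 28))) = 301 / 2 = 150.50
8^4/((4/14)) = 14336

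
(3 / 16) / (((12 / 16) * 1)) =1 / 4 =0.25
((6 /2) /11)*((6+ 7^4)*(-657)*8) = -37953576 /11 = -3450325.09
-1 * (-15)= 15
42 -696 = -654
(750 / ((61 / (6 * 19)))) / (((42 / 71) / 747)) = 755777250 / 427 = 1769970.14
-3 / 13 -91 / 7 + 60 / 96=-1311 / 104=-12.61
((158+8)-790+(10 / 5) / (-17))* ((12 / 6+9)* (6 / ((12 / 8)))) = -466840 / 17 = -27461.18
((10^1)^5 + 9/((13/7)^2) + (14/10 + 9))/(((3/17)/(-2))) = -957791254/845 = -1133480.77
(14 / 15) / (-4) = -7 / 30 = -0.23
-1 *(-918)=918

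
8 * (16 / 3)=128 / 3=42.67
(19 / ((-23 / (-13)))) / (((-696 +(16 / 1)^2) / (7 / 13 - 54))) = 2641 / 2024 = 1.30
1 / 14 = 0.07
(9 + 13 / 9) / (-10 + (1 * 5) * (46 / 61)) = -2867 / 1710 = -1.68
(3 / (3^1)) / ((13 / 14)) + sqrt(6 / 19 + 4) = 14 / 13 + sqrt(1558) / 19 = 3.15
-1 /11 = -0.09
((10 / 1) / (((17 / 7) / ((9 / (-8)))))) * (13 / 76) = -4095 / 5168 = -0.79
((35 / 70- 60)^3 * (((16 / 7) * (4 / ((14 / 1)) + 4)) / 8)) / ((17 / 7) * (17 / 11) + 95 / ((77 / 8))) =-39721605 / 2098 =-18933.08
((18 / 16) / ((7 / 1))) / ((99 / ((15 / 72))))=5 / 14784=0.00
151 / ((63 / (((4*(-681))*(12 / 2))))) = -274216 / 7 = -39173.71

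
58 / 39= 1.49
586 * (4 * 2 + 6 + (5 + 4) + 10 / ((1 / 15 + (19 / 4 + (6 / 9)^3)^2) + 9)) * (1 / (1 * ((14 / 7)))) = 13742502527 / 2013893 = 6823.85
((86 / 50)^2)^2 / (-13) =-3418801 / 5078125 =-0.67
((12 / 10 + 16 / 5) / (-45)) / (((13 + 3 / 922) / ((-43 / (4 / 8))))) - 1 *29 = -76483801 / 2697525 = -28.35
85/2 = 42.50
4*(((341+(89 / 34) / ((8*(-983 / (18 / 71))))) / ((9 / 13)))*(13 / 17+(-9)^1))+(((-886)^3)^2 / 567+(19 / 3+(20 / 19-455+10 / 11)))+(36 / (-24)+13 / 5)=20391929769209704113067029401 / 23902264850310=853137972360189.60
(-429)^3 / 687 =-26317863 / 229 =-114925.17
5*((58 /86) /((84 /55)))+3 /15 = 43487 /18060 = 2.41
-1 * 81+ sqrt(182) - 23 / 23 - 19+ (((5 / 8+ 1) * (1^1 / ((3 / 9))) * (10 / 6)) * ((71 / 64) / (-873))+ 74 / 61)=-86.31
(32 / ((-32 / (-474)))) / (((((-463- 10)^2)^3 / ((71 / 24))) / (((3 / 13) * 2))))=0.00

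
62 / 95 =0.65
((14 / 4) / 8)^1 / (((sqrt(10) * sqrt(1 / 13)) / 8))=7 * sqrt(130) / 20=3.99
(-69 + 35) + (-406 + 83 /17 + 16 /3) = -21919 /51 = -429.78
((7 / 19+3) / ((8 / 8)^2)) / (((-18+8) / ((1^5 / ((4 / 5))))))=-8 / 19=-0.42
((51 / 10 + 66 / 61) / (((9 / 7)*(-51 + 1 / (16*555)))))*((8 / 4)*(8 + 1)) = -6697296 / 3946517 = -1.70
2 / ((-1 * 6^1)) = -1 / 3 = -0.33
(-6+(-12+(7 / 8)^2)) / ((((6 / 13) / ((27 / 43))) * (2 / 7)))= -903357 / 11008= -82.06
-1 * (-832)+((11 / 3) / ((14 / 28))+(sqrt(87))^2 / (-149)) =374921 / 447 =838.75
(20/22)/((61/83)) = 830/671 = 1.24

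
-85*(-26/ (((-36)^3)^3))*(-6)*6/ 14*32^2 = 1105/ 19284931008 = 0.00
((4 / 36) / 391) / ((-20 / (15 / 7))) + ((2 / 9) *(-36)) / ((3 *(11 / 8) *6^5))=-24569 / 87792012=-0.00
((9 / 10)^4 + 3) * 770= 2815197 / 1000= 2815.20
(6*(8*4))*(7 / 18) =224 / 3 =74.67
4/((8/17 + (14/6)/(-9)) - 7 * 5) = -459/3992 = -0.11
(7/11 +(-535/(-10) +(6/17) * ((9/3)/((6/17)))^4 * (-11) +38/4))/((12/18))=-5333457/176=-30303.73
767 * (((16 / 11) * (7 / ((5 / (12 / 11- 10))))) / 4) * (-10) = 4209296 / 121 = 34787.57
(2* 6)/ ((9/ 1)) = 4/ 3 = 1.33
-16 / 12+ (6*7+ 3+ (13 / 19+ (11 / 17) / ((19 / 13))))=43405 / 969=44.79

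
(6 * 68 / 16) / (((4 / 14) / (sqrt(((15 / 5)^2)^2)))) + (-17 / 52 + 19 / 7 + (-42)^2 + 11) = 2580.64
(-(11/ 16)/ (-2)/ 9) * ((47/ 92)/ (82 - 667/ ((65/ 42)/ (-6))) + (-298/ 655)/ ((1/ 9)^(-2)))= -50514587189/ 243775911985920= -0.00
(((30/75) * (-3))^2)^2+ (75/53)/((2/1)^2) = 321627/132500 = 2.43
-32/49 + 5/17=-299/833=-0.36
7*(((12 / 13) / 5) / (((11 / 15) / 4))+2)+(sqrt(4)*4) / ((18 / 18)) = 4154 / 143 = 29.05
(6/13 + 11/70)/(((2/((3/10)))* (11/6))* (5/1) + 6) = 5067/549640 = 0.01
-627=-627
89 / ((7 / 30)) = 2670 / 7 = 381.43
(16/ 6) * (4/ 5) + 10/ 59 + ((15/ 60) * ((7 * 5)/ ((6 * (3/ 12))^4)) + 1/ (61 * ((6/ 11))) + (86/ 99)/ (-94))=6107034949/ 1507153230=4.05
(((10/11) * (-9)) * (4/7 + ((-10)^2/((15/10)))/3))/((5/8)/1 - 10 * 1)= 22976/1155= 19.89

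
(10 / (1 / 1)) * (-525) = -5250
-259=-259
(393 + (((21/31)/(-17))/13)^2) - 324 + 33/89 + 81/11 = 3525988659462/45950540779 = 76.73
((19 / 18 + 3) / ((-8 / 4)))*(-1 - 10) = 803 / 36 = 22.31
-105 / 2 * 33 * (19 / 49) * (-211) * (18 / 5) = 3572019 / 7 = 510288.43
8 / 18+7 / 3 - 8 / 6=13 / 9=1.44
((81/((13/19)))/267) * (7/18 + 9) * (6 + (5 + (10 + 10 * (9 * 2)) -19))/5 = 67431/445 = 151.53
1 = 1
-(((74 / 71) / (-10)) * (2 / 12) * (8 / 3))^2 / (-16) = 1369 / 10208025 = 0.00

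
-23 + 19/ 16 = -349/ 16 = -21.81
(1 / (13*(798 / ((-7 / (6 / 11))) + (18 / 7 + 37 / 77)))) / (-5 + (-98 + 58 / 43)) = 3311 / 258715119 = 0.00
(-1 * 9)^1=-9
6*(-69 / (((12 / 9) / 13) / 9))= -72657 / 2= -36328.50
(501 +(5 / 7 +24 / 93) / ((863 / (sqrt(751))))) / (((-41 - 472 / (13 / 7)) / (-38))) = 104234 * sqrt(751) / 718558827 +82498 / 1279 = 64.51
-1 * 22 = -22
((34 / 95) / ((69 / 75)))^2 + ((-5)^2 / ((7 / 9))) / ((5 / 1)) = 8795905 / 1336783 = 6.58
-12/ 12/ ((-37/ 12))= 12/ 37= 0.32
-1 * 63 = -63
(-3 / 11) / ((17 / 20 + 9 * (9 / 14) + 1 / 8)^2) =-78400 / 13139313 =-0.01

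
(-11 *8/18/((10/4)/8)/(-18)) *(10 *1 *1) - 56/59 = 37000/4779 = 7.74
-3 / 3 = -1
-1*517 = -517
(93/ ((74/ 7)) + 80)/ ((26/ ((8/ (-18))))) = -6571/ 4329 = -1.52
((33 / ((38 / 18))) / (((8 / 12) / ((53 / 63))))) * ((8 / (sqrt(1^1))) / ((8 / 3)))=59.18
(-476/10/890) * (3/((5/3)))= -1071/11125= -0.10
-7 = -7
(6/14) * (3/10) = 9/70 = 0.13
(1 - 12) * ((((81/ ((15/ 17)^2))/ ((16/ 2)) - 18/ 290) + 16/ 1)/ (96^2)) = -1846559/ 53452800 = -0.03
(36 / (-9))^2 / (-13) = -1.23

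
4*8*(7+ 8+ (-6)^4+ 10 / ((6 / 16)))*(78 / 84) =834704 / 21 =39747.81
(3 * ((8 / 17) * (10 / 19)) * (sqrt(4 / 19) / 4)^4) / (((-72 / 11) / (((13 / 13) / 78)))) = -55 / 218280816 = -0.00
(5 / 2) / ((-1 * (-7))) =5 / 14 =0.36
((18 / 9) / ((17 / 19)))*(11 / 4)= 209 / 34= 6.15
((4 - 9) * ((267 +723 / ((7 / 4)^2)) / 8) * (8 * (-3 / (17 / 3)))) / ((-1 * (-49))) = 1109295 / 40817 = 27.18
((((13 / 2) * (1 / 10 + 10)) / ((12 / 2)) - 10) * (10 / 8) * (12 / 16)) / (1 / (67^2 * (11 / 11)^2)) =507257 / 128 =3962.95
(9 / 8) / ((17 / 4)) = 9 / 34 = 0.26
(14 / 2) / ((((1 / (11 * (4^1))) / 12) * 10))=1848 / 5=369.60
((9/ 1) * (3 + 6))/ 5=81/ 5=16.20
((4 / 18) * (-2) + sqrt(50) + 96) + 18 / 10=104.43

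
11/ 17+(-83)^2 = 117124/ 17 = 6889.65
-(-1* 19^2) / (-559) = -361 / 559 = -0.65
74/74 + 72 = 73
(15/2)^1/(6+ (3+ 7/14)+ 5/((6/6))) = 15/29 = 0.52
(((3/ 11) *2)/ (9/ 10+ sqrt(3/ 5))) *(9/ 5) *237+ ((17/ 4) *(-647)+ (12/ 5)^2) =-13449923/ 7700 - 17064 *sqrt(15)/ 77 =-2605.04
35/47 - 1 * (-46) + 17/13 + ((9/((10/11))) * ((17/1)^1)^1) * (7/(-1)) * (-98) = 352858159/3055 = 115501.85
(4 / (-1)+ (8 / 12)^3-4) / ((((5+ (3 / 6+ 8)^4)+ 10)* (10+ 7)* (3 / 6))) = -6656 / 38446299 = -0.00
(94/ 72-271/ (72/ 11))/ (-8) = 2887/ 576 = 5.01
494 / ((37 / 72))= 35568 / 37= 961.30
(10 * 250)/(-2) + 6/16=-9997/8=-1249.62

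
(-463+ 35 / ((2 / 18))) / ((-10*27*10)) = 37 / 675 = 0.05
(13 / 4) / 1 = 13 / 4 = 3.25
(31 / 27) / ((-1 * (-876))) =31 / 23652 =0.00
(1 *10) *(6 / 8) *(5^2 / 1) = 375 / 2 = 187.50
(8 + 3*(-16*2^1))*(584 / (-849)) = 60.53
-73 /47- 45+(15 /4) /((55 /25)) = -92747 /2068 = -44.85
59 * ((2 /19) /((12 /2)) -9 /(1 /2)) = -60475 /57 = -1060.96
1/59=0.02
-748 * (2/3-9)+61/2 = 37583/6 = 6263.83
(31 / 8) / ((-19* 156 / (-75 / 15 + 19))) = -217 / 11856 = -0.02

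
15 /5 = 3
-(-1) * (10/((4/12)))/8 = 15/4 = 3.75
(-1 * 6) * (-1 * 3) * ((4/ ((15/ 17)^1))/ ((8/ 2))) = 102/ 5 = 20.40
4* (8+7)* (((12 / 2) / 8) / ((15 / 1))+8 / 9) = 169 / 3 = 56.33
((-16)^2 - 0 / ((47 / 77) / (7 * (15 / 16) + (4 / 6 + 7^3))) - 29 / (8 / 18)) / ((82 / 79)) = 60277 / 328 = 183.77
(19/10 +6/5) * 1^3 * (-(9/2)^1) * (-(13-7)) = 837/10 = 83.70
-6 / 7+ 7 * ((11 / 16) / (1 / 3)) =1521 / 112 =13.58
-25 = -25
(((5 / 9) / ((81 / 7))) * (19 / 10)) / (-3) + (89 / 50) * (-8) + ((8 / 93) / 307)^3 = -14.27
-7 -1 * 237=-244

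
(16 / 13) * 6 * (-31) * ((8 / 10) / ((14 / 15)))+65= -11941 / 91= -131.22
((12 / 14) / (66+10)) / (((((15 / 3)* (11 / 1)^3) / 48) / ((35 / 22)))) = 36 / 278179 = 0.00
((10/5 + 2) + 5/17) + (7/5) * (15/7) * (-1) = 22/17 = 1.29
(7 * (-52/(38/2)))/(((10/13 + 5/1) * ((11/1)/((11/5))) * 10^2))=-1183/178125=-0.01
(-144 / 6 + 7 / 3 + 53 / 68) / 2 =-4261 / 408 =-10.44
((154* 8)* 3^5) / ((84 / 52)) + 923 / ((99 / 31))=18376085 / 99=185617.02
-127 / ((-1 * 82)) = 127 / 82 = 1.55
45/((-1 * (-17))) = 45/17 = 2.65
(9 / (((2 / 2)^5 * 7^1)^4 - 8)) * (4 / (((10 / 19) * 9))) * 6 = 228 / 11965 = 0.02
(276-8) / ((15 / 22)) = 5896 / 15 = 393.07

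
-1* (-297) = 297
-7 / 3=-2.33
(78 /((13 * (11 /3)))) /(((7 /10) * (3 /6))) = 360 /77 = 4.68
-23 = -23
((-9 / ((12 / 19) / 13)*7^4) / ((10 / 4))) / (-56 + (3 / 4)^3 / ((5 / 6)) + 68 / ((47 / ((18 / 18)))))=1337914032 / 406433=3291.84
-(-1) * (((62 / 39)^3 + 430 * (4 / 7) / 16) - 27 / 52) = 31317947 / 1660932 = 18.86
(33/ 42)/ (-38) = -11/ 532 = -0.02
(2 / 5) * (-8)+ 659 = 3279 / 5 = 655.80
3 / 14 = 0.21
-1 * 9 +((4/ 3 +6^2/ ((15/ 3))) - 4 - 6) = -157/ 15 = -10.47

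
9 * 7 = 63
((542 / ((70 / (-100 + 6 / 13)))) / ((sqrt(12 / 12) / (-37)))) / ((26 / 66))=72387.65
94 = 94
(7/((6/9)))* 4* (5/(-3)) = -70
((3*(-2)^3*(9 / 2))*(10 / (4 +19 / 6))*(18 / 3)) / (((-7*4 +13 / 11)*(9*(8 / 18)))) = 8.43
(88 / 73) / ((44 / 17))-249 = -248.53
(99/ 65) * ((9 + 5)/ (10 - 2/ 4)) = 2.24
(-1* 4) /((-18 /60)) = 40 /3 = 13.33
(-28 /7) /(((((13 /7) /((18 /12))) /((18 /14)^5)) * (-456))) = 0.02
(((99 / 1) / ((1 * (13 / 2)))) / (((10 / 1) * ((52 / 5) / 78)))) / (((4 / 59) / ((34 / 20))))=297891 / 1040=286.43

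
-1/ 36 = -0.03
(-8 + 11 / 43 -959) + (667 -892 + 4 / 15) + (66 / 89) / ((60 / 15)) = -136772249 / 114810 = -1191.29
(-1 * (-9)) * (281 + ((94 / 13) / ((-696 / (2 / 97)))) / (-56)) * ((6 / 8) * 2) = 31074288759 / 8191456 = 3793.50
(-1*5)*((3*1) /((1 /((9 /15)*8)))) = -72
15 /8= 1.88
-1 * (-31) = 31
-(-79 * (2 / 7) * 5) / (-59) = -790 / 413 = -1.91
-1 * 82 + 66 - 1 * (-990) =974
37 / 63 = 0.59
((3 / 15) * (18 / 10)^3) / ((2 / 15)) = 2187 / 250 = 8.75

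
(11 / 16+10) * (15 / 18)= 8.91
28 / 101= 0.28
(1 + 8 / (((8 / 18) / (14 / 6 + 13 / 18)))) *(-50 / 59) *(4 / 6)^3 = -22400 / 1593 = -14.06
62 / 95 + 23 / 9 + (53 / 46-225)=-8677757 / 39330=-220.64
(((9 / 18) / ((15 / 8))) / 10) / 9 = 2 / 675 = 0.00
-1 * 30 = -30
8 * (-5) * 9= -360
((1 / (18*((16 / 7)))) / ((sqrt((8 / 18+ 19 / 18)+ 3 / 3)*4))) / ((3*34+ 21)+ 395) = sqrt(10) / 426240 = 0.00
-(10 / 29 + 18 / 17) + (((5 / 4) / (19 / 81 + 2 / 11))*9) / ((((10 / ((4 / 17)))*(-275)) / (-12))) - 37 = -175476729 / 4572575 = -38.38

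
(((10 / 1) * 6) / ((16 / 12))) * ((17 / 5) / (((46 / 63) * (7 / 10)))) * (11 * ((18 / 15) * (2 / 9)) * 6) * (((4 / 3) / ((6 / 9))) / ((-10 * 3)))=-40392 / 115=-351.23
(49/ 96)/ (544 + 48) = 49/ 56832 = 0.00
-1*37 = -37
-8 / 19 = -0.42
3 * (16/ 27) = 1.78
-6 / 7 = -0.86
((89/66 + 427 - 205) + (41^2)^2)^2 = 34787832915011089/4356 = 7986187537881.33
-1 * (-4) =4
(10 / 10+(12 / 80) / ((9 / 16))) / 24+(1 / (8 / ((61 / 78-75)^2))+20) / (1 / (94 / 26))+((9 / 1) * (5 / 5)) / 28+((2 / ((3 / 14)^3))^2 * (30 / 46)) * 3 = 382294251697103 / 4584172320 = 83394.39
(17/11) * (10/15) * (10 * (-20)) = -6800/33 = -206.06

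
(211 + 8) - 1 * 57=162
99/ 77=9/ 7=1.29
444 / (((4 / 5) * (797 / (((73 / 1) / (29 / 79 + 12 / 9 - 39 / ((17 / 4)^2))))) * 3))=-924997965 / 25042537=-36.94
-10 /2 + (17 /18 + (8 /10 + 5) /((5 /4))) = 263 /450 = 0.58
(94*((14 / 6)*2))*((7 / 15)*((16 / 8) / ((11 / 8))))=147392 / 495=297.76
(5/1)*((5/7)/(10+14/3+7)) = 0.16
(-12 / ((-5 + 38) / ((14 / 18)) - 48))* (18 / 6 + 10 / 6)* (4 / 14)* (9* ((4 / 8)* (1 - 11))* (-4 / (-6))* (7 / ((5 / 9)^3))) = -3517.14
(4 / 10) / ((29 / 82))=164 / 145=1.13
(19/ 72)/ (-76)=-1/ 288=-0.00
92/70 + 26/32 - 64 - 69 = -73289/560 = -130.87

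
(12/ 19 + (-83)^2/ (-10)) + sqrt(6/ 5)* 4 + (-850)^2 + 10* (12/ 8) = 4* sqrt(30)/ 5 + 137147079/ 190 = 721831.11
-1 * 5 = -5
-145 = -145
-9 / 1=-9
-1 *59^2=-3481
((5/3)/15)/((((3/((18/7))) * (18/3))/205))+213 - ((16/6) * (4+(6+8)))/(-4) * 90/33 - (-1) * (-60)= 130964/693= 188.98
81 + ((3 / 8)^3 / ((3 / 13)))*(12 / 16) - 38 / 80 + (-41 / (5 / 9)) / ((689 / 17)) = 111298991 / 1411072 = 78.88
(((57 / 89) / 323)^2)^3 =729 / 11995920202280213809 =0.00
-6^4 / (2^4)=-81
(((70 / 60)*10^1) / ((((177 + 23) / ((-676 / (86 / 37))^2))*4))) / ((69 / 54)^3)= 66509115309 / 112483915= 591.28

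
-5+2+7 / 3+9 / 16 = -5 / 48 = -0.10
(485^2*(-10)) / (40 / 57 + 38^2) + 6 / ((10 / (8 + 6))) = -333466317 / 205870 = -1619.79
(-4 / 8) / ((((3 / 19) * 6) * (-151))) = 19 / 5436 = 0.00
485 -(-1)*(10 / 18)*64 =520.56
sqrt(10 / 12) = sqrt(30) / 6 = 0.91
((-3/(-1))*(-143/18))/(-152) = 143/912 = 0.16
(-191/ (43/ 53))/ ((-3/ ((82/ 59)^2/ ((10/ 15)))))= 34033526/ 149683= 227.37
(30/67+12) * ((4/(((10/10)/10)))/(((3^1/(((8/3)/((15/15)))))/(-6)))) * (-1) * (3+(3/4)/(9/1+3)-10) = -1234320/67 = -18422.69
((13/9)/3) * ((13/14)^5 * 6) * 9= 4826809/268912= 17.95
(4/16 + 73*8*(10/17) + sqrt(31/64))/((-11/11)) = -23377/68 - sqrt(31)/8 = -344.48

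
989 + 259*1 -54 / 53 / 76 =2513445 / 2014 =1247.99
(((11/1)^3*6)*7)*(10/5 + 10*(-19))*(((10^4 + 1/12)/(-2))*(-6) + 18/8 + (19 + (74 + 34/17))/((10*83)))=-26171124817992/83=-315314756843.28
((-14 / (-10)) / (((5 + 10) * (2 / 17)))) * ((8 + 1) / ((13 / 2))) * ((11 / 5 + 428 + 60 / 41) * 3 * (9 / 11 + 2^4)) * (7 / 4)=1888186923 / 45100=41866.67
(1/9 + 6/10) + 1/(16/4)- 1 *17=-2887/180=-16.04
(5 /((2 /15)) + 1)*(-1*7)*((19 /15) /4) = -85.34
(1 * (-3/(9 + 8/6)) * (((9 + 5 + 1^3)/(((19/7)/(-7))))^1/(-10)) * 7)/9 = -1029/1178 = -0.87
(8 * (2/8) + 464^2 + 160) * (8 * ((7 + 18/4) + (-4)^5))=-1745209800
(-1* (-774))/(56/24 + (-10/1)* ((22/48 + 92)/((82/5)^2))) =-20817504/29701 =-700.90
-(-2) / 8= 1 / 4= 0.25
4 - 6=-2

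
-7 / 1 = -7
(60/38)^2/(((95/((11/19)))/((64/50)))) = 12672/651605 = 0.02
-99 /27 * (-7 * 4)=308 /3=102.67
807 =807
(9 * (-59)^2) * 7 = 219303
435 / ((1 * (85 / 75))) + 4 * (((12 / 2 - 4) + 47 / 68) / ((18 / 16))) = 20063 / 51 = 393.39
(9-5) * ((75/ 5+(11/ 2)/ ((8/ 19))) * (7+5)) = 1347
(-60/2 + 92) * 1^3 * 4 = 248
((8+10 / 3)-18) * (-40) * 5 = 4000 / 3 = 1333.33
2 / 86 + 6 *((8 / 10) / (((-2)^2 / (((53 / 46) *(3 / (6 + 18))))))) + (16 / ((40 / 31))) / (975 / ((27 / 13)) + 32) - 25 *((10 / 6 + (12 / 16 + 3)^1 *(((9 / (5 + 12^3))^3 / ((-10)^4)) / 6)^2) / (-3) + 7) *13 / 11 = -29138714248681760582761858703555163319 / 153213899341656012192789518937600000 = -190.18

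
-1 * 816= -816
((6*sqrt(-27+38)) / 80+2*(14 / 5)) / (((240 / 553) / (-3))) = -3871 / 100 - 1659*sqrt(11) / 3200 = -40.43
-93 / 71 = -1.31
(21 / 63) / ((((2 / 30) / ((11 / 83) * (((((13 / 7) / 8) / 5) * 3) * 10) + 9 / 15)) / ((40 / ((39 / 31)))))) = 942090 / 7553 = 124.73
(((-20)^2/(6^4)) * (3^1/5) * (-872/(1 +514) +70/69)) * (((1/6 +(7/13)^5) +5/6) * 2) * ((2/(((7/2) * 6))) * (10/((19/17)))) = -0.22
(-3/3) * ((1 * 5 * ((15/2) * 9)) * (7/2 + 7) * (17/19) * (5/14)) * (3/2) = -516375/304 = -1698.60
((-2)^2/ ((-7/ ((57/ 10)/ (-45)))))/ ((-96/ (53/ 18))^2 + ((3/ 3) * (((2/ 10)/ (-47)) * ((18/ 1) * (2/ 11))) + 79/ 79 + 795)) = 0.00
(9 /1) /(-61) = -9 /61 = -0.15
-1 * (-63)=63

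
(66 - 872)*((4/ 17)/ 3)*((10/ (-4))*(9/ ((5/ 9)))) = 43524/ 17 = 2560.24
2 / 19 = 0.11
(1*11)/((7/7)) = 11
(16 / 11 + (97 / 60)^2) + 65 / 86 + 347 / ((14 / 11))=3307293599 / 11919600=277.47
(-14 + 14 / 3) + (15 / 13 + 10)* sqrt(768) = -28 / 3 + 2320* sqrt(3) / 13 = 299.77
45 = 45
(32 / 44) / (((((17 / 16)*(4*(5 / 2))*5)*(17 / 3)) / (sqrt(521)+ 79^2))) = 192*sqrt(521) / 79475+ 1198272 / 79475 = 15.13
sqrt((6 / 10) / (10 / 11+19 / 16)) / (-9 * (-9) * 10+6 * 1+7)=4 * sqrt(6765) / 506145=0.00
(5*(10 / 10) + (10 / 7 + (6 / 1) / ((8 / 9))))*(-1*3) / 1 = -1107 / 28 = -39.54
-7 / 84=-1 / 12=-0.08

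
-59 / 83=-0.71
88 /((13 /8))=704 /13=54.15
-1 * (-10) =10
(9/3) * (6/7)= 18/7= 2.57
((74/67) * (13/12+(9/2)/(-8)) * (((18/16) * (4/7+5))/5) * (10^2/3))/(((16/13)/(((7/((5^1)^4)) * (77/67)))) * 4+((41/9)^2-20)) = 14624985375/233167961744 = 0.06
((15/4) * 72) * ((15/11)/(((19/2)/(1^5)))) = 8100/209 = 38.76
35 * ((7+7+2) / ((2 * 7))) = 40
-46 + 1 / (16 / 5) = -731 / 16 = -45.69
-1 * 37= -37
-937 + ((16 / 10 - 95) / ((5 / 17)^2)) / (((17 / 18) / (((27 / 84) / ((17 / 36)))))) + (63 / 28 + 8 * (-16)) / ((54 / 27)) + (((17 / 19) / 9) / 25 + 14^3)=1156270337 / 1197000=965.97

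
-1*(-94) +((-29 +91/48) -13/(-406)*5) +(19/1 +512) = 5827457/9744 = 598.06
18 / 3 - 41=-35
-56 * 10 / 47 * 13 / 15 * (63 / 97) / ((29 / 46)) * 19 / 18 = -4453904 / 396633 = -11.23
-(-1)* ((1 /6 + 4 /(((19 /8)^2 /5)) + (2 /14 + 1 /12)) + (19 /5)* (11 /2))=1255341 /50540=24.84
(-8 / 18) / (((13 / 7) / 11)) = -308 / 117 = -2.63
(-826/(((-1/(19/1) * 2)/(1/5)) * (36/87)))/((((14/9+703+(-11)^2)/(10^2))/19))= 8728.86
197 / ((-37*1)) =-197 / 37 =-5.32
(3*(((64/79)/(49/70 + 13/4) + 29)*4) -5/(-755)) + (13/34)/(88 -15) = 819761425541/2339014462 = 350.47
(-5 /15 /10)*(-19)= 19 /30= 0.63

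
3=3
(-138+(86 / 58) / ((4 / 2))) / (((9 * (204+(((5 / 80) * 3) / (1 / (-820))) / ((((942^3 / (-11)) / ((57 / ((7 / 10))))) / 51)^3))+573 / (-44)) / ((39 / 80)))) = -543132629948682131632142020152 / 14796973591758131535163515849955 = -0.04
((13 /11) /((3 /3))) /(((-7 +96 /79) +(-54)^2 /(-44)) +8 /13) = -13351 /807082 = -0.02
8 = 8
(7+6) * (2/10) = 13/5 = 2.60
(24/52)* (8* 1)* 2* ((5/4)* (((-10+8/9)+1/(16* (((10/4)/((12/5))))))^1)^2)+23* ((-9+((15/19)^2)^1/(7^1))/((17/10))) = 1198087201522/1884826125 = 635.65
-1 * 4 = -4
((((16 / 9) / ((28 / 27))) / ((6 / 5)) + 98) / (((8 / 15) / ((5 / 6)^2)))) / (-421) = -3625 / 11788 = -0.31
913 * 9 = 8217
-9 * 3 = -27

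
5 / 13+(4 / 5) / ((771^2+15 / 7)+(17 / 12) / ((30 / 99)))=832229857 / 2163790057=0.38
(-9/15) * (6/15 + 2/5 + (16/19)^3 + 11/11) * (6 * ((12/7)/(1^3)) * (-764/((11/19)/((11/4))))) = 3391697016/63175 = 53687.33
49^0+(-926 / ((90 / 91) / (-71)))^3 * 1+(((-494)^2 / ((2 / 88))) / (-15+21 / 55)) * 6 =1793564471128732125944 / 6105375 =293768109432873.84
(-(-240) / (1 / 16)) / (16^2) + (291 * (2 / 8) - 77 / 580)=25409 / 290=87.62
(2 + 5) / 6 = 7 / 6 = 1.17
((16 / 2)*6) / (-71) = -48 / 71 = -0.68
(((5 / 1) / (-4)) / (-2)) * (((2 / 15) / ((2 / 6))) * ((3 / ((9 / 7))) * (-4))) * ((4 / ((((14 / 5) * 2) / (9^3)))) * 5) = -6075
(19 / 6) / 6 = 19 / 36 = 0.53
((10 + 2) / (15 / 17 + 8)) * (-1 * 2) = -408 / 151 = -2.70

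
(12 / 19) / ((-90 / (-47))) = 0.33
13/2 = 6.50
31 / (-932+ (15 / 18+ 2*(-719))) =-186 / 14215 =-0.01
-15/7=-2.14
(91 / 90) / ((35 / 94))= 611 / 225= 2.72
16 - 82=-66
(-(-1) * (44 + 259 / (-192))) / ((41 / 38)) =155591 / 3936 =39.53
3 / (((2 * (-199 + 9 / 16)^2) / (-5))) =-384 / 2016125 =-0.00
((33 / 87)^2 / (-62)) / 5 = -0.00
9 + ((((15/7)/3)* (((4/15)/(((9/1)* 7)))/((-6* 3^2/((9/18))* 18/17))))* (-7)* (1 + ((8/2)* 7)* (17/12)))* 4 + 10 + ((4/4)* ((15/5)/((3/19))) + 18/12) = 10892995/275562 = 39.53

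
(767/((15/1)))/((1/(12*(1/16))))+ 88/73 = 57751/1460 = 39.56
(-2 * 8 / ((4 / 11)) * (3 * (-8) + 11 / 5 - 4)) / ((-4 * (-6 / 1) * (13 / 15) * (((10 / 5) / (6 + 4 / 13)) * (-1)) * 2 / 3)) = -174537 / 676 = -258.19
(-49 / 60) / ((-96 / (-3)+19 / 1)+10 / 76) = -931 / 58290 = -0.02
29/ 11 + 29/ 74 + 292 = 240153/ 814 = 295.03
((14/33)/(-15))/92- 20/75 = -6079/22770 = -0.27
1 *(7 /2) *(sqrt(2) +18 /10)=7 *sqrt(2) /2 +63 /10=11.25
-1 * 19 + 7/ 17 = -18.59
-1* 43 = -43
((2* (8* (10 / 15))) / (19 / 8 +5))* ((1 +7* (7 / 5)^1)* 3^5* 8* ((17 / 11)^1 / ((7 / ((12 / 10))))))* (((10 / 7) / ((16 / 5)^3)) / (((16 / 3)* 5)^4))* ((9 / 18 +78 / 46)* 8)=912484197 / 74897715200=0.01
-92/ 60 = -23/ 15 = -1.53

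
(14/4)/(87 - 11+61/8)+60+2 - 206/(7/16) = -1914482/4683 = -408.82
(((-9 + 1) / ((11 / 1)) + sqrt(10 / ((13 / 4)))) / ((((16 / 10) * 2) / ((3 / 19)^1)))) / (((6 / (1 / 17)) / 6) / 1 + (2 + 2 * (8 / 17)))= -85 / 47234 + 85 * sqrt(130) / 223288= 0.00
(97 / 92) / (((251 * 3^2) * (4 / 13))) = 1261 / 831312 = 0.00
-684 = -684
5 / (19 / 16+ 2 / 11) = 880 / 241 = 3.65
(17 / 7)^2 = 289 / 49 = 5.90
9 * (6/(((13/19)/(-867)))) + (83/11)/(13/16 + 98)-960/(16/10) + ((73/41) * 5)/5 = -639815451719/9269403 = -69024.45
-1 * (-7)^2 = -49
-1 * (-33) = 33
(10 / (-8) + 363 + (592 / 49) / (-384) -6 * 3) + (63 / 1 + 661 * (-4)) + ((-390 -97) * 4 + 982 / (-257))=-1266080819 / 302232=-4189.10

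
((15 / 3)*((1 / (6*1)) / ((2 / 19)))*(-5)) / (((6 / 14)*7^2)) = -475 / 252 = -1.88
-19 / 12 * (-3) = 19 / 4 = 4.75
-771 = -771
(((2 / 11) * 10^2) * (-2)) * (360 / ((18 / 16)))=-11636.36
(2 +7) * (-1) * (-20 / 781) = 180 / 781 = 0.23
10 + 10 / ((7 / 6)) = 130 / 7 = 18.57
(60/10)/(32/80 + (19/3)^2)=270/1823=0.15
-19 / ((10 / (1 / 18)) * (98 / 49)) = -19 / 360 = -0.05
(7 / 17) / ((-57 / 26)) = -182 / 969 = -0.19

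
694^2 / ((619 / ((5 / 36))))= 602045 / 5571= 108.07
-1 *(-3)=3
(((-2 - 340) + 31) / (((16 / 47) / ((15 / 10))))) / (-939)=14617 / 10016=1.46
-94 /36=-47 /18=-2.61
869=869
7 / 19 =0.37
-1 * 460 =-460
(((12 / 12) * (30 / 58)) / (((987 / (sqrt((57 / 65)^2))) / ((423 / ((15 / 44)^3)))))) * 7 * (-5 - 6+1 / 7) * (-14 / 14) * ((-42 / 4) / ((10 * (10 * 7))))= -46127136 / 8246875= -5.59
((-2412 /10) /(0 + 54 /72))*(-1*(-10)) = -3216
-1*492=-492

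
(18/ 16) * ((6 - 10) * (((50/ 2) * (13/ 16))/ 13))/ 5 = -45/ 32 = -1.41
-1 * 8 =-8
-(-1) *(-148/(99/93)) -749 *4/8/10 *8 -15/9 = -440.30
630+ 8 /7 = 4418 /7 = 631.14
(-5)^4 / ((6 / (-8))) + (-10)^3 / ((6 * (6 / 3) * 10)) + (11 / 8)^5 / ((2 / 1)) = -164995247 / 196608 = -839.21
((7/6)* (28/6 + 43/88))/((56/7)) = 9527/12672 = 0.75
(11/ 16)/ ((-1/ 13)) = -143/ 16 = -8.94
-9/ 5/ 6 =-3/ 10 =-0.30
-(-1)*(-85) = -85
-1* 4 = -4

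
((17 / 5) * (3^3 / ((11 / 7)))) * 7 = 22491 / 55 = 408.93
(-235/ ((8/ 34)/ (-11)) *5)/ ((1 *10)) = 43945/ 8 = 5493.12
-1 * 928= -928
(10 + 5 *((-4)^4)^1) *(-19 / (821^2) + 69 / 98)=29996993715 / 33028009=908.23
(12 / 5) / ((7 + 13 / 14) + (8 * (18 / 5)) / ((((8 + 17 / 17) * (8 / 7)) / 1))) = 168 / 751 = 0.22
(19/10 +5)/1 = 69/10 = 6.90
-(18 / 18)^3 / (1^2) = -1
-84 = -84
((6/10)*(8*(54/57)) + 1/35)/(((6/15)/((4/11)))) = 6086/1463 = 4.16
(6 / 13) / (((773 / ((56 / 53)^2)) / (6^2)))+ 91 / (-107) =-2496236099 / 3020357587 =-0.83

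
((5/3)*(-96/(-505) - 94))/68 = -23687/10302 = -2.30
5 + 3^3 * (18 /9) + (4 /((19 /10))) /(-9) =10049 /171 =58.77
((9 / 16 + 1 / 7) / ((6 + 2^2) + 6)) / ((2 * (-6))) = -79 / 21504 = -0.00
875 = 875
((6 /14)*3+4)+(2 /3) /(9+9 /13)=1012 /189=5.35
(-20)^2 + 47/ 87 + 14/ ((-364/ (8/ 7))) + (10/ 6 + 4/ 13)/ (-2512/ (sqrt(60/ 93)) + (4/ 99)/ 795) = 48025815514872846825709/ 119915761148700525372-4992335517015 * sqrt(155)/ 98453005869212254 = 400.50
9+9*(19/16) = 315/16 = 19.69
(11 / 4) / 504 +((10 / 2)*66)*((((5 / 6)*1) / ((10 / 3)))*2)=332651 / 2016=165.01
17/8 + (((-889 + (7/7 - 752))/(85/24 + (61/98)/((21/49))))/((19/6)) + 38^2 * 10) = 1828550357/127528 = 14338.42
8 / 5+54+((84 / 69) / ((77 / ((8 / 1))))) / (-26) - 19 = 601807 / 16445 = 36.60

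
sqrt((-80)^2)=80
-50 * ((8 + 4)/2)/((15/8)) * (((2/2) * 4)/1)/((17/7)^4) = -1536640/83521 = -18.40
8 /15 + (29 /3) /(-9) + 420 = 56627 /135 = 419.46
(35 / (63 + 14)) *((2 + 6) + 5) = 65 / 11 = 5.91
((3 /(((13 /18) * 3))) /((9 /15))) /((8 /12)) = 45 /13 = 3.46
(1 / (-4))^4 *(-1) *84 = -21 / 64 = -0.33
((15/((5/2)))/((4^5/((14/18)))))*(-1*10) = -35/768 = -0.05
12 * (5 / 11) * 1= 60 / 11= 5.45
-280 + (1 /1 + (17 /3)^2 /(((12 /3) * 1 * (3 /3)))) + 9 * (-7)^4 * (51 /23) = 39449759 /828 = 47644.64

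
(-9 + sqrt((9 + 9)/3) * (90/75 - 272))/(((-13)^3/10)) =90/2197 + 2708 * sqrt(6)/2197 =3.06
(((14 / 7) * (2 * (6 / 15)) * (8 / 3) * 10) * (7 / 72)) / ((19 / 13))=2.84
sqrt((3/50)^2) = 3/50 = 0.06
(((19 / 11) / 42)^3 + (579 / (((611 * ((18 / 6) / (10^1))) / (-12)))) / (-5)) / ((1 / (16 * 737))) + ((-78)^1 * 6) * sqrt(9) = 60246021702466 / 684674991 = 87992.15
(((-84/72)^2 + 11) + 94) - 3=3721/36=103.36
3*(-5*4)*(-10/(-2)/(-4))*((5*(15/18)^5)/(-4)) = -390625/10368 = -37.68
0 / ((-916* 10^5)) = 0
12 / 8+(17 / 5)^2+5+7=1253 / 50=25.06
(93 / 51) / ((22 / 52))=4.31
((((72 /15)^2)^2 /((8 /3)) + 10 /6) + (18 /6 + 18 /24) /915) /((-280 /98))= -642858209 /9150000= -70.26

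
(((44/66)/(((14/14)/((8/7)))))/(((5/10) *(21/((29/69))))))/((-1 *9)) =-928/273861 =-0.00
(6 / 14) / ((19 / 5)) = 15 / 133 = 0.11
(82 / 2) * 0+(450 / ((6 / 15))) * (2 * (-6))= -13500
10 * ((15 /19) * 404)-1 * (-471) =69549 /19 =3660.47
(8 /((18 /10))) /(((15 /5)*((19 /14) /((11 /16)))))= 385 /513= 0.75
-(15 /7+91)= -93.14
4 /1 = 4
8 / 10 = 4 / 5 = 0.80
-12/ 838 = -6/ 419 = -0.01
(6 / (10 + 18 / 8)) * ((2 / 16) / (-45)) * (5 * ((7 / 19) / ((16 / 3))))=-1 / 2128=-0.00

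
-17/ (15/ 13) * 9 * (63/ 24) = -13923/ 40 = -348.08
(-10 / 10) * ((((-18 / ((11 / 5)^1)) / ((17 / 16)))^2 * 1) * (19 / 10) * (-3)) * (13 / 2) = 76826880 / 34969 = 2197.00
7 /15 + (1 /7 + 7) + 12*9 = 12139 /105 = 115.61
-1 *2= -2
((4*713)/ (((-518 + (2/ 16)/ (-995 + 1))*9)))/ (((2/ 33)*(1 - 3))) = 5669776/ 1123401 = 5.05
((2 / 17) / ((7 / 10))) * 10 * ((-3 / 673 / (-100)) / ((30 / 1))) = 1 / 400435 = 0.00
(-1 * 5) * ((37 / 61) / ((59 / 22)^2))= -89540 / 212341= -0.42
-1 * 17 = -17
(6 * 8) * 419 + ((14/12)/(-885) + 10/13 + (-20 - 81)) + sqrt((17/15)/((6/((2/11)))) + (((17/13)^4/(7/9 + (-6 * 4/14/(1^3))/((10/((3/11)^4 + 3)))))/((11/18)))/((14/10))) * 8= 8 * sqrt(14880708779671488526685)/33763966665 + 1381412339/69030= 20040.67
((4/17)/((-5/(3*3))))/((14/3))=-54/595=-0.09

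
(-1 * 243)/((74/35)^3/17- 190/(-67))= -3955604625/55212086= -71.64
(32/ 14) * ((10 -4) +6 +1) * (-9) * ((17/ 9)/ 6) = -1768/ 21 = -84.19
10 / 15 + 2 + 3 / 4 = 41 / 12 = 3.42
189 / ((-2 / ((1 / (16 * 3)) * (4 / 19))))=-63 / 152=-0.41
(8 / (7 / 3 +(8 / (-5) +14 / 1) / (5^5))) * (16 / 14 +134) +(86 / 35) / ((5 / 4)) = 8906438984 / 19173175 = 464.53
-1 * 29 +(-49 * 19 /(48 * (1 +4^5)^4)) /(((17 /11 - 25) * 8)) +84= 6014632288500010241 /109356950700000000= 55.00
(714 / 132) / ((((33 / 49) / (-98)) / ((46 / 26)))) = -6571537 / 4719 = -1392.57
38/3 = 12.67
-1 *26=-26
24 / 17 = 1.41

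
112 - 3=109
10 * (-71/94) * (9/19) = -3195/893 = -3.58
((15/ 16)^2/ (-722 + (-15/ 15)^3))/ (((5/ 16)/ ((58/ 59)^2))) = -12615/ 3355684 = -0.00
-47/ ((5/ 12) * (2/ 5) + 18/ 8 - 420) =564/ 5011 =0.11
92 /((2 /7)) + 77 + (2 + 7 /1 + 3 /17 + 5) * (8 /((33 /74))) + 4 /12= 366698 /561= 653.65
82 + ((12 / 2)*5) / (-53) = 4316 / 53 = 81.43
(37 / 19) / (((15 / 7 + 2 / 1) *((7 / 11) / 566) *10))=115181 / 2755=41.81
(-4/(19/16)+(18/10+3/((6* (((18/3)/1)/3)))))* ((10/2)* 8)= -1002/19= -52.74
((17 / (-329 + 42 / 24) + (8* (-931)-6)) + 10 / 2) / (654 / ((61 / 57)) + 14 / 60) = -12.18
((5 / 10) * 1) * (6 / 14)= 3 / 14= 0.21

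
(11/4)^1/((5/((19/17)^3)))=75449/98260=0.77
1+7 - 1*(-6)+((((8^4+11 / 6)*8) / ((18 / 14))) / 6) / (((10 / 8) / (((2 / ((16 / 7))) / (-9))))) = -1153733 / 3645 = -316.52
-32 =-32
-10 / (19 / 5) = -50 / 19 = -2.63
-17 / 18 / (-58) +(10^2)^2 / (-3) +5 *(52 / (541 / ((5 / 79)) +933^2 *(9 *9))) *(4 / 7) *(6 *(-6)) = -10323401124247 / 3097035396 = -3333.32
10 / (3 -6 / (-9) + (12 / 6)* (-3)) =-30 / 7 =-4.29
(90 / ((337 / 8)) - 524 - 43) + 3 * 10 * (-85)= -1049709 / 337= -3114.86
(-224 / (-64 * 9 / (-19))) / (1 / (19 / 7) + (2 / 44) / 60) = -555940 / 27777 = -20.01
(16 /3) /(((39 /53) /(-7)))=-5936 /117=-50.74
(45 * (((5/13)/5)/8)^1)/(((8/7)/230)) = 36225/416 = 87.08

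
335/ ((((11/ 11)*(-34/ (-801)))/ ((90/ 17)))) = 12075075/ 289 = 41782.27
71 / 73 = 0.97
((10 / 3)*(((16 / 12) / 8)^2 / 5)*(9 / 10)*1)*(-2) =-1 / 30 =-0.03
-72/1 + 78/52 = -141/2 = -70.50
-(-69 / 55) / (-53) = -69 / 2915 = -0.02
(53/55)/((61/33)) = 159/305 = 0.52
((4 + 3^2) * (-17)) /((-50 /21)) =4641 /50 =92.82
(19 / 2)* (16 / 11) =152 / 11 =13.82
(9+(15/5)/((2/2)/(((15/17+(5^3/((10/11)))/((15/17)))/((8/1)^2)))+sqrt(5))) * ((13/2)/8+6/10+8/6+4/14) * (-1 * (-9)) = 2342456110665 * sqrt(5)/138318470192+165041112120291/691592350960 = 276.51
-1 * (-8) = 8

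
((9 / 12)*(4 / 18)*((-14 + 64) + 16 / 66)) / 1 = 829 / 99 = 8.37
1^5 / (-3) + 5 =14 / 3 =4.67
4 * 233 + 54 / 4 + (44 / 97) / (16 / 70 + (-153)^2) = 150285963001 / 158948662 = 945.50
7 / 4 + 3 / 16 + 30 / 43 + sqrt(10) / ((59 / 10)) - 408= -278891 / 688 + 10* sqrt(10) / 59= -404.83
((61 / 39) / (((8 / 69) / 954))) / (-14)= -669231 / 728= -919.27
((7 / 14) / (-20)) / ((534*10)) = -1 / 213600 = -0.00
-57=-57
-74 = -74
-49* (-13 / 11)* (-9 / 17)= -5733 / 187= -30.66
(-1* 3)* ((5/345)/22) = -1/506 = -0.00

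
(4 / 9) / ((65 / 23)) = 92 / 585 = 0.16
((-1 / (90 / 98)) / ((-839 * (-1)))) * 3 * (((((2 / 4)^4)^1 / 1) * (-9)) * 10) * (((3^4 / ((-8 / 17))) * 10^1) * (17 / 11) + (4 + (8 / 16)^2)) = -8589063 / 147664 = -58.17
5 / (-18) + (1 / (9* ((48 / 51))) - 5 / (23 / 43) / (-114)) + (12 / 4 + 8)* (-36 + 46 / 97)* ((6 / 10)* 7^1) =-50094696263 / 30520080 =-1641.37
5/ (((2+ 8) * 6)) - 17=-203/ 12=-16.92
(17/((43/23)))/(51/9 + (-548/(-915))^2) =327354975/216916897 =1.51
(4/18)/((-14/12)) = -4/21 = -0.19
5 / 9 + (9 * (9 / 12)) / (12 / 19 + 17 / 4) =6472 / 3339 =1.94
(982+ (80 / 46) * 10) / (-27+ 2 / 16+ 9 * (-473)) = -183888 / 788233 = -0.23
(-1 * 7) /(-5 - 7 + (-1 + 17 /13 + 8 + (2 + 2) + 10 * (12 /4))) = -91 /394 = -0.23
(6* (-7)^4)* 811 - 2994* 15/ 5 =11674284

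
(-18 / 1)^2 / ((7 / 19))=6156 / 7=879.43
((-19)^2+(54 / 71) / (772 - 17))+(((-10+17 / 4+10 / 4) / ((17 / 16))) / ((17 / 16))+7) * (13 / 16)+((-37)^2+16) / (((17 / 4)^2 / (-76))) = -79656425657 / 14580560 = -5463.19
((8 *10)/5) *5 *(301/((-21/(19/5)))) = -13072/3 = -4357.33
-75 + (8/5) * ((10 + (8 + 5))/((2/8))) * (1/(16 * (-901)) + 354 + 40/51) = 704796989/13515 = 52149.24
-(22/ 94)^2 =-121/ 2209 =-0.05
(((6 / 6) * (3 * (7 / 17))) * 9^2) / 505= 1701 / 8585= 0.20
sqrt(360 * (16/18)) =8 * sqrt(5) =17.89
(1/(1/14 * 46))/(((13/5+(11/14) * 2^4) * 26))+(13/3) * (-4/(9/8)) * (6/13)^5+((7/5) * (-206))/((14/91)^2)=-21251970932656/1744077465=-12185.22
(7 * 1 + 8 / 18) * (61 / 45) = 10.09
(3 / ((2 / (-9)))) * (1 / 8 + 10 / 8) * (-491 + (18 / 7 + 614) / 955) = 973571643 / 106960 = 9102.20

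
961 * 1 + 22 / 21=20203 / 21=962.05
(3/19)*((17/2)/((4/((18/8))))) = 459/608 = 0.75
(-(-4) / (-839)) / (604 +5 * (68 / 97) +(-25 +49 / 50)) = -19400 / 2374288617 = -0.00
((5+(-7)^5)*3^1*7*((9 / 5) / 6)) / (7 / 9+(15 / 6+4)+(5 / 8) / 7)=-266748552 / 18565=-14368.36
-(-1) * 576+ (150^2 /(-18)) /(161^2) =14929246 /25921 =575.95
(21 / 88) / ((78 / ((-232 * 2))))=-203 / 143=-1.42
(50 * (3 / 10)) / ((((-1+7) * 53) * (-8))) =-5 / 848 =-0.01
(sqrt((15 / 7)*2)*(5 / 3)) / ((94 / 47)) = 5*sqrt(210) / 42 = 1.73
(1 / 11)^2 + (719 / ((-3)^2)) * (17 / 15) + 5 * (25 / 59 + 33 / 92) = 8375526229 / 88666380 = 94.46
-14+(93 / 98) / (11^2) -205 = -2596809 / 11858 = -218.99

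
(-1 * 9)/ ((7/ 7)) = -9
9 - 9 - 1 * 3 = -3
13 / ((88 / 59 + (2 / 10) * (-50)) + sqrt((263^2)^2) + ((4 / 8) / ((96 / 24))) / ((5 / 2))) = 15340 / 81609439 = 0.00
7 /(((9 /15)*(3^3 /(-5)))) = -175 /81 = -2.16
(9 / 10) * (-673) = -6057 / 10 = -605.70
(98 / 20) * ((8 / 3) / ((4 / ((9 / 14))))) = 21 / 10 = 2.10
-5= -5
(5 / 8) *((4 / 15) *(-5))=-5 / 6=-0.83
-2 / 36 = -1 / 18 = -0.06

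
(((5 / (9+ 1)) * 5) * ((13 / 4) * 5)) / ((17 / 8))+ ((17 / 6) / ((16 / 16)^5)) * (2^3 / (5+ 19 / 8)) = 22.19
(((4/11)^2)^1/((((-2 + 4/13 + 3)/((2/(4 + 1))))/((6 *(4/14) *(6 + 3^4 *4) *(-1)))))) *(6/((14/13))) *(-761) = 888945408/9163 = 97014.67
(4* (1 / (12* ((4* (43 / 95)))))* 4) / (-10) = -19 / 258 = -0.07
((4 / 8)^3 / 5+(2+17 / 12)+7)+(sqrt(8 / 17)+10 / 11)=2*sqrt(34) / 17+14983 / 1320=12.04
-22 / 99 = -2 / 9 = -0.22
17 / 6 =2.83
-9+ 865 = 856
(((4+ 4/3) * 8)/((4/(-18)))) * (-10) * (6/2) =5760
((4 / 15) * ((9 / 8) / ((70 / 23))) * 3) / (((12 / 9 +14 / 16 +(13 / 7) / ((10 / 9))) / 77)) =5.87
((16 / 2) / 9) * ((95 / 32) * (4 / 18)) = 95 / 162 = 0.59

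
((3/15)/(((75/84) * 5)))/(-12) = -7/1875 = -0.00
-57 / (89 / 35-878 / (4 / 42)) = 1995 / 322576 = 0.01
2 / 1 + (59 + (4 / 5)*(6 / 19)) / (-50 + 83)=11899 / 3135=3.80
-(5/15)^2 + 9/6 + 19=367/18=20.39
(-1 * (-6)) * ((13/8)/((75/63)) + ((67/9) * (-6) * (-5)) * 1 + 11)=141419/100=1414.19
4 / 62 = 2 / 31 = 0.06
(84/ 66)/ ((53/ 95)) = 1330/ 583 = 2.28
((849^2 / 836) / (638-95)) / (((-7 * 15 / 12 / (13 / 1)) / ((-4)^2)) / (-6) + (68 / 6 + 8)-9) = 299853216 / 1952695151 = 0.15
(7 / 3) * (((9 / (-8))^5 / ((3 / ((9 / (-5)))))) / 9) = 45927 / 163840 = 0.28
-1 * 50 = -50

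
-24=-24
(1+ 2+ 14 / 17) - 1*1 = 48 / 17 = 2.82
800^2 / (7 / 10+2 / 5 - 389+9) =-6400000 / 3789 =-1689.10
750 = 750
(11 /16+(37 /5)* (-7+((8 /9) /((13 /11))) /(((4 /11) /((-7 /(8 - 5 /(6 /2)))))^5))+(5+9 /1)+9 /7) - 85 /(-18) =-1914295363021231 /1297872051840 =-1474.95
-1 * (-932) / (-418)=-466 / 209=-2.23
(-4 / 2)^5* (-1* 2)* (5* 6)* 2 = 3840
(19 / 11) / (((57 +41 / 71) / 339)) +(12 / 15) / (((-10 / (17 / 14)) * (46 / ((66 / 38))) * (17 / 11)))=10.17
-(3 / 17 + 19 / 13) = -362 / 221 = -1.64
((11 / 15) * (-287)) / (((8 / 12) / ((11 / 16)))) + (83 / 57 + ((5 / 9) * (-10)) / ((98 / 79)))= -295029373 / 1340640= -220.07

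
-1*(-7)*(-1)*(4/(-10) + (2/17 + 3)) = -1617/85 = -19.02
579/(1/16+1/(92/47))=213072/211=1009.82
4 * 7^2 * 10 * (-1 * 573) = -1123080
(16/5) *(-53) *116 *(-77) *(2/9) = 15148672/45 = 336637.16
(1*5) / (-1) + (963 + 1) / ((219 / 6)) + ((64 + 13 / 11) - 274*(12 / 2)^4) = -285078978 / 803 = -355017.41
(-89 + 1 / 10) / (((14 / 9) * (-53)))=1143 / 1060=1.08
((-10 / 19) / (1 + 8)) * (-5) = 50 / 171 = 0.29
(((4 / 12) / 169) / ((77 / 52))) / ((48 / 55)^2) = 275 / 157248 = 0.00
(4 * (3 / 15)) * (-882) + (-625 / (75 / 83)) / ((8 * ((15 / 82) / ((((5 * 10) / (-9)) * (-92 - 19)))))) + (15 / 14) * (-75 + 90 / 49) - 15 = -13533082508 / 46305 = -292259.64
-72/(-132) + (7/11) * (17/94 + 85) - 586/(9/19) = -11003039/9306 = -1182.36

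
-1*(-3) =3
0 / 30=0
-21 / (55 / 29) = -609 / 55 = -11.07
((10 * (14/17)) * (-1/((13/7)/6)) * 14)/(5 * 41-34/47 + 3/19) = -1.82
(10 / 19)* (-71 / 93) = -710 / 1767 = -0.40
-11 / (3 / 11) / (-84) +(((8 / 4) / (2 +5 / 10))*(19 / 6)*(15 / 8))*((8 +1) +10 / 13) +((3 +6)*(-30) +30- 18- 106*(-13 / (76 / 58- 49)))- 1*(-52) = -70985302 / 377559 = -188.01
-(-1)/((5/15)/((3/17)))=9/17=0.53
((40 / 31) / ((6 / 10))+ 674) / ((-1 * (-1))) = 62882 / 93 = 676.15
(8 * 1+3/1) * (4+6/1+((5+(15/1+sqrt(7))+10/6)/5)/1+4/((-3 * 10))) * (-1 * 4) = -3124/5 - 44 * sqrt(7)/5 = -648.08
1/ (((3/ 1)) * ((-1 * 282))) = -1/ 846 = -0.00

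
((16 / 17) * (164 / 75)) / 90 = 1312 / 57375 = 0.02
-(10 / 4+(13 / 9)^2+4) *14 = -9737 / 81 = -120.21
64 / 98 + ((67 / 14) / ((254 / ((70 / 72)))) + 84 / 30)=15553723 / 4480560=3.47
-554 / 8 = -277 / 4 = -69.25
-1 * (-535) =535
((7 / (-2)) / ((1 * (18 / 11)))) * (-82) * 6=3157 / 3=1052.33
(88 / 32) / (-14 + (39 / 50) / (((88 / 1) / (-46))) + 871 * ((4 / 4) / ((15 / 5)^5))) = -1470150 / 5786171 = -0.25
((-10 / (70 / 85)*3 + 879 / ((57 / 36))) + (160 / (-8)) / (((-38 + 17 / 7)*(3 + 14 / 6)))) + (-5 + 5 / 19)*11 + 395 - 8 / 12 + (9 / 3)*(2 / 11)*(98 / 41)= 51520425503 / 59743068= 862.37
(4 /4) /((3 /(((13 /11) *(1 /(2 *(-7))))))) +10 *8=36947 /462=79.97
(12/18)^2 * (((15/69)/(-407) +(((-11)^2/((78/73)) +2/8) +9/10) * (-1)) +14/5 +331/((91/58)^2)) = 106363272989/10464989535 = 10.16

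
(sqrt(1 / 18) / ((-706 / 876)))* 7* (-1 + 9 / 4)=-2555* sqrt(2) / 1412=-2.56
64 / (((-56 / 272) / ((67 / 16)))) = -9112 / 7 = -1301.71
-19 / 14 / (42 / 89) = -1691 / 588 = -2.88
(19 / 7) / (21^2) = 19 / 3087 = 0.01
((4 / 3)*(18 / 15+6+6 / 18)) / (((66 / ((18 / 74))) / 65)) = 2.41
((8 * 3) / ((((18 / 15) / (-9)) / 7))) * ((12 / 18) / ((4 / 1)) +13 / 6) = -2940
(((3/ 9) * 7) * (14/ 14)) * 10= 70/ 3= 23.33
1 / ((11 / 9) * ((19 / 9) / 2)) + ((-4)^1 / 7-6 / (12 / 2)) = -1165 / 1463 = -0.80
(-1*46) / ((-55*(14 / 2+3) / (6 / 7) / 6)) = 828 / 1925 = 0.43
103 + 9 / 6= 209 / 2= 104.50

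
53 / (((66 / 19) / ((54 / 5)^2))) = 489402 / 275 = 1779.64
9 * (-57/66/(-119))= 171/2618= 0.07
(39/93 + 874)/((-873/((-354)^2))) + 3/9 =-1132310597/9021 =-125519.41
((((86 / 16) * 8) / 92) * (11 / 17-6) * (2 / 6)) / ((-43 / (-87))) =-2639 / 1564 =-1.69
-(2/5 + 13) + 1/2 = -129/10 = -12.90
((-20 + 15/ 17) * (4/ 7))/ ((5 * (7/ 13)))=-3380/ 833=-4.06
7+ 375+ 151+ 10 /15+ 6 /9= 1603 /3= 534.33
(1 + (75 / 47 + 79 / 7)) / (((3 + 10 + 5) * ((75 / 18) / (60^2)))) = 219216 / 329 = 666.31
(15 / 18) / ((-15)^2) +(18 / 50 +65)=88241 / 1350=65.36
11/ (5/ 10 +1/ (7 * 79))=12166/ 555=21.92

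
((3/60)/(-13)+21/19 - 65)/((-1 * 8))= 7.99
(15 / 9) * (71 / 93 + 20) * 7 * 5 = 337925 / 279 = 1211.20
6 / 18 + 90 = 90.33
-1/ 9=-0.11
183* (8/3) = 488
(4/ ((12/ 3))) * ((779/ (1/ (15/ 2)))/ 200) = 2337/ 80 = 29.21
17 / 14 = 1.21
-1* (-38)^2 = -1444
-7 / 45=-0.16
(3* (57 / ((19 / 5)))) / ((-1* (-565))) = 9 / 113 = 0.08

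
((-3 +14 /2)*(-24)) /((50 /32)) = -1536 /25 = -61.44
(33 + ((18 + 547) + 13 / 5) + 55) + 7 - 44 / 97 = 321141 / 485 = 662.15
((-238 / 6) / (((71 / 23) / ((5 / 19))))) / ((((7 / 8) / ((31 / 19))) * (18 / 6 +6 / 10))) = -1.75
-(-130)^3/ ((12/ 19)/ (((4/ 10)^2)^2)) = 1335776/ 15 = 89051.73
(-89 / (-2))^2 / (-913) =-7921 / 3652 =-2.17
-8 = -8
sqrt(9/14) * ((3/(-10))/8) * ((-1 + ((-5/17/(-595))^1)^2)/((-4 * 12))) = -767349 * sqrt(14)/4583632480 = -0.00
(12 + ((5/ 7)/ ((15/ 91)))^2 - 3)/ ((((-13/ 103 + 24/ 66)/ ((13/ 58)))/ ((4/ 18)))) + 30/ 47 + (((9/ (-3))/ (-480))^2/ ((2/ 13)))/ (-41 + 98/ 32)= 372983496352709/ 57686185756800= 6.47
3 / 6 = 1 / 2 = 0.50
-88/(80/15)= -16.50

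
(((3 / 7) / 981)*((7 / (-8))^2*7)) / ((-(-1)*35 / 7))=49 / 104640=0.00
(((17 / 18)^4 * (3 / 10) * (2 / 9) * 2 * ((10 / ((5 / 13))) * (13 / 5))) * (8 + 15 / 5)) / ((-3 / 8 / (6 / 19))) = -621062156 / 9349425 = -66.43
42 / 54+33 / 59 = 1.34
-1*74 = -74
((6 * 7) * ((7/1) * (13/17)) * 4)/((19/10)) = 152880/323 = 473.31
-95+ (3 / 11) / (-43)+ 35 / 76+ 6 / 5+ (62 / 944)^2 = -93.34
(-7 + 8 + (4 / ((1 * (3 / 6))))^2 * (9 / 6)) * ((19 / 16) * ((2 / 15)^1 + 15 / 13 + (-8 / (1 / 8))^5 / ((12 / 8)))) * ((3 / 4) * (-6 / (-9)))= -257257803149567 / 6240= -41227212043.20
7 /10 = 0.70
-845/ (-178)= 845/ 178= 4.75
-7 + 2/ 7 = -47/ 7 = -6.71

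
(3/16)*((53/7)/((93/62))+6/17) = 241/238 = 1.01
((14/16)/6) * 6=7/8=0.88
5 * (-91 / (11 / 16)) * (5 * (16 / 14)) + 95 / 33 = -124705 / 33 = -3778.94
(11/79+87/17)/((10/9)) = 6354/1343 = 4.73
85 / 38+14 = 617 / 38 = 16.24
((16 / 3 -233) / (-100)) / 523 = 683 / 156900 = 0.00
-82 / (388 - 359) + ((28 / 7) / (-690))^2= -9759934 / 3451725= -2.83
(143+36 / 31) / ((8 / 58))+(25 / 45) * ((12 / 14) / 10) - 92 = 2482177 / 2604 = 953.22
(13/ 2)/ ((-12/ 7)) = -91/ 24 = -3.79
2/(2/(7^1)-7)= -14/47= -0.30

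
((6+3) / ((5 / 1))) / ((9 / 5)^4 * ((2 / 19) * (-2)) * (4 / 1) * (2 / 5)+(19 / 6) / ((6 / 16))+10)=961875 / 7966682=0.12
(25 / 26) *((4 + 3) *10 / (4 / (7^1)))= 6125 / 52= 117.79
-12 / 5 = -2.40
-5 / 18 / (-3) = 5 / 54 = 0.09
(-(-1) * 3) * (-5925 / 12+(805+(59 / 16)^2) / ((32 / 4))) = -1174.28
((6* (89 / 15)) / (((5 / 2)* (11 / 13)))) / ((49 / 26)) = 120328 / 13475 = 8.93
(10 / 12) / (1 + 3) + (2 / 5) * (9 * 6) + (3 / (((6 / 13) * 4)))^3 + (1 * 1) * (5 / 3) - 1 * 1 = 68521 / 2560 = 26.77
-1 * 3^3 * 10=-270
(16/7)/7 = 16/49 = 0.33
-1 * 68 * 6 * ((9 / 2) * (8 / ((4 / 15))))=-55080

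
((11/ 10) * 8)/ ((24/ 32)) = 176/ 15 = 11.73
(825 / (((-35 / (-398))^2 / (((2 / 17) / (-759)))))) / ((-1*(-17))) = -316808 / 325703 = -0.97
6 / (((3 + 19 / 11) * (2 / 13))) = 33 / 4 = 8.25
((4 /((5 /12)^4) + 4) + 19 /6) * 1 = 524539 /3750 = 139.88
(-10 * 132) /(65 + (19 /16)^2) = -112640 /5667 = -19.88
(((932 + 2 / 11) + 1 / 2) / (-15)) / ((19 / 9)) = -61557 / 2090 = -29.45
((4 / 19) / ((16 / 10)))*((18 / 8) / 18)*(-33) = -165 / 304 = -0.54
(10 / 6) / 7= 5 / 21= 0.24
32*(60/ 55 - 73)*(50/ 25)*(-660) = 3037440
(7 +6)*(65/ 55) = 169/ 11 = 15.36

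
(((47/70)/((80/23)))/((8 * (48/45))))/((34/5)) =3243/974848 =0.00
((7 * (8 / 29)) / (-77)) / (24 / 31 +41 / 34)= -8432 / 665753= -0.01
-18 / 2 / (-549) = 1 / 61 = 0.02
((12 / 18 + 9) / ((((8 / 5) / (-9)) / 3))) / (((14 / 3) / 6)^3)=-951345 / 2744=-346.70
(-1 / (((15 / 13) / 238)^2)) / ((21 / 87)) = -39658892 / 225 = -176261.74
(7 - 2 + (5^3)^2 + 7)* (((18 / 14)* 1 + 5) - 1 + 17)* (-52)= -126847344 / 7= -18121049.14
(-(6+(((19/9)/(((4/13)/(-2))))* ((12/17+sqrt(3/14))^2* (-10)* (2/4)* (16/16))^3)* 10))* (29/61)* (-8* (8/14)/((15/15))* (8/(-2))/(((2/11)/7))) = -3696930238937327832/505030356187 - 33541187308200000* sqrt(42)/29707668011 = -14637238.51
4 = 4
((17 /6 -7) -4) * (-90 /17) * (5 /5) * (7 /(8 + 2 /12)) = 630 /17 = 37.06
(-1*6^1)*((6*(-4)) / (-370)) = -72 / 185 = -0.39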